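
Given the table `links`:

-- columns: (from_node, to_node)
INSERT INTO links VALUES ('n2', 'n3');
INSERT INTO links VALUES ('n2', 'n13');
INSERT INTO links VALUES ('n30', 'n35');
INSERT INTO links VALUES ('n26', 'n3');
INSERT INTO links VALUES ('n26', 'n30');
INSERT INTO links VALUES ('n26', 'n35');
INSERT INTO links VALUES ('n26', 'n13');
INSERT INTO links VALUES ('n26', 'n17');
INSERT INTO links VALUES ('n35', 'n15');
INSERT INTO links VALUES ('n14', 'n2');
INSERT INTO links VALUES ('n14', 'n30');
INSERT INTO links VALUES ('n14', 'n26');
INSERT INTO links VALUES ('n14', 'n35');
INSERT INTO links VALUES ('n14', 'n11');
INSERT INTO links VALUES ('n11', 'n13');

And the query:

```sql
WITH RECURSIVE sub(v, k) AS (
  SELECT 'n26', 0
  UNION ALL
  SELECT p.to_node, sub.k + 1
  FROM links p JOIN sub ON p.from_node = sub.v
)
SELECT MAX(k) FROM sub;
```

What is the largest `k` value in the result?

Base: (n26, k=0).
Iteration 1: edges from {n26} -> (n13, k=1), (n17, k=1), (n3, k=1), (n30, k=1), (n35, k=1).
Iteration 2: edges from {n13,n17,n3,n30,n35} -> (n15, k=2), (n35, k=2).
Iteration 3: edges from {n15,n35} -> (n15, k=3).
Iteration 4: no outgoing edges from {n15}; recursion stops.
k values: 0, 1, 1, 1, 1, 1, 2, 2, 3; the maximum is 3.

3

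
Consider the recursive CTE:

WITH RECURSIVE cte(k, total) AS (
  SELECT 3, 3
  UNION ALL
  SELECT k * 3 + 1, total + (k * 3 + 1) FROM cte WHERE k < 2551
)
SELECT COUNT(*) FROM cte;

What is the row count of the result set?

7

Base: k=3, total=3.
Iteration 1: 3 < 2551 holds -> k = 3 * 3 + 1 = 10, total = 3 + 10 = 13.
Iteration 2: 10 < 2551 holds -> k = 10 * 3 + 1 = 31, total = 13 + 31 = 44.
Iteration 3: 31 < 2551 holds -> k = 31 * 3 + 1 = 94, total = 44 + 94 = 138.
Iteration 4: 94 < 2551 holds -> k = 94 * 3 + 1 = 283, total = 138 + 283 = 421.
Iteration 5: 283 < 2551 holds -> k = 283 * 3 + 1 = 850, total = 421 + 850 = 1271.
Iteration 6: 850 < 2551 holds -> k = 850 * 3 + 1 = 2551, total = 1271 + 2551 = 3822.
Iteration 7: 2551 < 2551 fails; recursion stops.
Total rows emitted: 7.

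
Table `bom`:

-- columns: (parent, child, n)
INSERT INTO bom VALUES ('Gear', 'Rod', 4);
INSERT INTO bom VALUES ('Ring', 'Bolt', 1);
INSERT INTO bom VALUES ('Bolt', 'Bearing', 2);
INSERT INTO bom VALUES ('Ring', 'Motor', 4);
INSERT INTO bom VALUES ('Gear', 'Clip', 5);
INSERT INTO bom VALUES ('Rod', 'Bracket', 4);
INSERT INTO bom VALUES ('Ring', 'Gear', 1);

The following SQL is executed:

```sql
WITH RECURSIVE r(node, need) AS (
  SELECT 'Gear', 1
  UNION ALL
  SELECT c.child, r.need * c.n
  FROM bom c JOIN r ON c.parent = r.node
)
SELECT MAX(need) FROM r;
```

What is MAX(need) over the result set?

Base: (Gear, need=1).
Iteration 1: components of {Gear} -> Clip = 1*5 = 5, Rod = 1*4 = 4.
Iteration 2: components of {Clip,Rod} -> Bracket = 4*4 = 16.
Iteration 3: no further components; recursion stops.
need values: 1, 5, 4, 16; the maximum is 16.

16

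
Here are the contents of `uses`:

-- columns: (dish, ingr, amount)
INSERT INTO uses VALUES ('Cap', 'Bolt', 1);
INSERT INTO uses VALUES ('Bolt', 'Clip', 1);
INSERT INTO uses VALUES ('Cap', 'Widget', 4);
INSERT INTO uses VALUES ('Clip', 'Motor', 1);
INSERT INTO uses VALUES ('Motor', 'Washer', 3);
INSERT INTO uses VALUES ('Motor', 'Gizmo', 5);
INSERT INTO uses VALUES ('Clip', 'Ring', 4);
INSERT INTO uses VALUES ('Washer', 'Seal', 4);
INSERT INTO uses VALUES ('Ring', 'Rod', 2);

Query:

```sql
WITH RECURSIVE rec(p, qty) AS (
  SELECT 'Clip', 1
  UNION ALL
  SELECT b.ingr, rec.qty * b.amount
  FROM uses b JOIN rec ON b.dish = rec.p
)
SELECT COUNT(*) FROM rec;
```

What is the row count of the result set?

7

Base: (Clip, qty=1).
Iteration 1: components of {Clip} -> Motor = 1*1 = 1, Ring = 1*4 = 4.
Iteration 2: components of {Motor,Ring} -> Gizmo = 1*5 = 5, Rod = 4*2 = 8, Washer = 1*3 = 3.
Iteration 3: components of {Gizmo,Rod,Washer} -> Seal = 3*4 = 12.
Iteration 4: no further components; recursion stops.
Total rows emitted: 7.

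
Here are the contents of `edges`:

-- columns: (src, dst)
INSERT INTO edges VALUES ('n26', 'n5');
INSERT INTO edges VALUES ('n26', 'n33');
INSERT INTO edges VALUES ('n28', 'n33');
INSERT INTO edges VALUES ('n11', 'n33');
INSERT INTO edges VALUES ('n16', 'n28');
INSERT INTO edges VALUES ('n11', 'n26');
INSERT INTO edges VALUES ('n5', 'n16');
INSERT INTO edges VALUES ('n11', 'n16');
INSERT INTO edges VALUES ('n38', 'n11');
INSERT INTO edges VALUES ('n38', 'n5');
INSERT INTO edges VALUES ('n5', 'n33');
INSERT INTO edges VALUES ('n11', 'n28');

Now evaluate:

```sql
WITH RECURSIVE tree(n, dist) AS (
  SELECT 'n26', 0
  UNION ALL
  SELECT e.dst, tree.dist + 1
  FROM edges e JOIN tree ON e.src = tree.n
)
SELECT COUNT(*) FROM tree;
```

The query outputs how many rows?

Base: (n26, dist=0).
Iteration 1: edges from {n26} -> (n33, dist=1), (n5, dist=1).
Iteration 2: edges from {n33,n5} -> (n16, dist=2), (n33, dist=2).
Iteration 3: edges from {n16,n33} -> (n28, dist=3).
Iteration 4: edges from {n28} -> (n33, dist=4).
Iteration 5: no outgoing edges from {n33}; recursion stops.
Total rows emitted: 7.

7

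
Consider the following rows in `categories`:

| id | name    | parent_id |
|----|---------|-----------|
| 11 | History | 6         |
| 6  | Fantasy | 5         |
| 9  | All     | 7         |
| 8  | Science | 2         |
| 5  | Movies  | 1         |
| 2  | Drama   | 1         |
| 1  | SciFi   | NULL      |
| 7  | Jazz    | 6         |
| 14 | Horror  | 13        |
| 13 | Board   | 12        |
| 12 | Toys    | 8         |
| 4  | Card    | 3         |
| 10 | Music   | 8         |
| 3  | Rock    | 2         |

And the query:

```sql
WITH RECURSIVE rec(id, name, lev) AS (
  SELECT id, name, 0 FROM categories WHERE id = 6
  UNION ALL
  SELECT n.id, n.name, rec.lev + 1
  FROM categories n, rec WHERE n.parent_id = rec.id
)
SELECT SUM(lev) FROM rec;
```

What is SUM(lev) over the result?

4

Base: id=6 (Fantasy) at lev 0.
Iteration 1: rows with parent_id in {6} -> Jazz (id 7, lev 1), History (id 11, lev 1).
Iteration 2: rows with parent_id in {7,11} -> All (id 9, lev 2).
Iteration 3: no rows with parent_id in {9}; recursion stops.
SUM(lev) = 0 + 1 + 1 + 2 = 4.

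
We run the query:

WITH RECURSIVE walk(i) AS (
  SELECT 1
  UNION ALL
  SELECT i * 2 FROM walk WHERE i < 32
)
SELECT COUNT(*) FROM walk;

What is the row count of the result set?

6

Base: i=1.
Iteration 1: 1 < 32 holds -> i = 1 * 2 = 2.
Iteration 2: 2 < 32 holds -> i = 2 * 2 = 4.
Iteration 3: 4 < 32 holds -> i = 4 * 2 = 8.
Iteration 4: 8 < 32 holds -> i = 8 * 2 = 16.
Iteration 5: 16 < 32 holds -> i = 16 * 2 = 32.
Iteration 6: 32 < 32 fails; recursion stops.
Total rows emitted: 6.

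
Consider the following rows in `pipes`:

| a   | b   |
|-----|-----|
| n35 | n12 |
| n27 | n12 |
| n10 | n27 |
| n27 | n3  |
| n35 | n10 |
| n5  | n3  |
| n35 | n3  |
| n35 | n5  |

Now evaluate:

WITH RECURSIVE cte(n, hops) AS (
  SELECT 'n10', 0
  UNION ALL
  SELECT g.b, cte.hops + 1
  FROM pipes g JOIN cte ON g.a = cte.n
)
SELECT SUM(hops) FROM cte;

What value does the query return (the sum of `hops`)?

Base: (n10, hops=0).
Iteration 1: edges from {n10} -> (n27, hops=1).
Iteration 2: edges from {n27} -> (n12, hops=2), (n3, hops=2).
Iteration 3: no outgoing edges from {n12,n3}; recursion stops.
SUM(hops) = 0 + 1 + 2 + 2 = 5.

5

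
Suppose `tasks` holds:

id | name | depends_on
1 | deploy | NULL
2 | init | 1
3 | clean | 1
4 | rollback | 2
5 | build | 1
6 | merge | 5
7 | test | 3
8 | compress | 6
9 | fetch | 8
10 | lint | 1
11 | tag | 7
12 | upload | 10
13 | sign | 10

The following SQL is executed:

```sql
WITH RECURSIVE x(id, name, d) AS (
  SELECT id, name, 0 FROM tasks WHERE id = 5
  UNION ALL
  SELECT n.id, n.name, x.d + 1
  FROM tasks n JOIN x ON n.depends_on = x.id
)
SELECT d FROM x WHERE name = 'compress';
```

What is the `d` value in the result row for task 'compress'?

2

Base: id=5 (build) at d 0.
Iteration 1: rows with depends_on in {5} -> merge (id 6, d 1).
Iteration 2: rows with depends_on in {6} -> compress (id 8, d 2).
Iteration 3: rows with depends_on in {8} -> fetch (id 9, d 3).
Iteration 4: no rows with depends_on in {9}; recursion stops.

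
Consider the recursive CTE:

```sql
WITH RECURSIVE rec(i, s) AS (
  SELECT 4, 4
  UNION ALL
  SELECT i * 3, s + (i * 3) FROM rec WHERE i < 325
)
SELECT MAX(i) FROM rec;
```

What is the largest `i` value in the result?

972

Base: i=4, s=4.
Iteration 1: 4 < 325 holds -> i = 4 * 3 = 12, s = 4 + 12 = 16.
Iteration 2: 12 < 325 holds -> i = 12 * 3 = 36, s = 16 + 36 = 52.
Iteration 3: 36 < 325 holds -> i = 36 * 3 = 108, s = 52 + 108 = 160.
Iteration 4: 108 < 325 holds -> i = 108 * 3 = 324, s = 160 + 324 = 484.
Iteration 5: 324 < 325 holds -> i = 324 * 3 = 972, s = 484 + 972 = 1456.
Iteration 6: 972 < 325 fails; recursion stops.
i values: 4, 12, 36, 108, 324, 972; the maximum is 972.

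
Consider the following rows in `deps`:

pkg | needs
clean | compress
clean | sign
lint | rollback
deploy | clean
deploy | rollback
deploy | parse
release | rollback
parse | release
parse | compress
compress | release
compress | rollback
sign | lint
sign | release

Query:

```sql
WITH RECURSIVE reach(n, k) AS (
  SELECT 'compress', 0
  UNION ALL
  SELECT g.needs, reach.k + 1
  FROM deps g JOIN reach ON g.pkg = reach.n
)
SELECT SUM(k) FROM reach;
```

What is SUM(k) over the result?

4

Base: (compress, k=0).
Iteration 1: edges from {compress} -> (release, k=1), (rollback, k=1).
Iteration 2: edges from {release,rollback} -> (rollback, k=2).
Iteration 3: no outgoing edges from {rollback}; recursion stops.
SUM(k) = 0 + 1 + 1 + 2 = 4.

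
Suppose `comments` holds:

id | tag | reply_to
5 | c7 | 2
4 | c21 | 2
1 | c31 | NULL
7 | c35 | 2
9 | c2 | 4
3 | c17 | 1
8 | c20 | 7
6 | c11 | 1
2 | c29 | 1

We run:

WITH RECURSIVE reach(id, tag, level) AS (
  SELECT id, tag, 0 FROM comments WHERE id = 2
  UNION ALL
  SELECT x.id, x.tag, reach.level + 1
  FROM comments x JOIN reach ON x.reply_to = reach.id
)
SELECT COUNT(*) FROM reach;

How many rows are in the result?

6

Base: id=2 (c29) at level 0.
Iteration 1: rows with reply_to in {2} -> c21 (id 4, level 1), c7 (id 5, level 1), c35 (id 7, level 1).
Iteration 2: rows with reply_to in {4,5,7} -> c20 (id 8, level 2), c2 (id 9, level 2).
Iteration 3: no rows with reply_to in {8,9}; recursion stops.
Total rows emitted: 6.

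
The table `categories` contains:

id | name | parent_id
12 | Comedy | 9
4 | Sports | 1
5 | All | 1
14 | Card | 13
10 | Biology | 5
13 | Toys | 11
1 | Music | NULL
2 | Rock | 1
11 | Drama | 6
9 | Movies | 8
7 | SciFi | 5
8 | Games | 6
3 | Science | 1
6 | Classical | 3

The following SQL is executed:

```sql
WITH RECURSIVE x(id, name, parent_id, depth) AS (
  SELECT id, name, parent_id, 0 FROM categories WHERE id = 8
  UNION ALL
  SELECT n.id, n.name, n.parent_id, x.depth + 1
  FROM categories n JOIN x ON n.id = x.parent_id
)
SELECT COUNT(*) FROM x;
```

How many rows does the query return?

Base: id=8 (Games), parent_id=6, depth 0.
Iteration 1: join on id=6 -> Classical (id 6, parent_id=3, depth 1).
Iteration 2: join on id=3 -> Science (id 3, parent_id=1, depth 2).
Iteration 3: join on id=1 -> Music (id 1, parent_id=NULL, depth 3).
Iteration 4: parent_id is NULL; no match; recursion stops.
Total rows emitted: 4.

4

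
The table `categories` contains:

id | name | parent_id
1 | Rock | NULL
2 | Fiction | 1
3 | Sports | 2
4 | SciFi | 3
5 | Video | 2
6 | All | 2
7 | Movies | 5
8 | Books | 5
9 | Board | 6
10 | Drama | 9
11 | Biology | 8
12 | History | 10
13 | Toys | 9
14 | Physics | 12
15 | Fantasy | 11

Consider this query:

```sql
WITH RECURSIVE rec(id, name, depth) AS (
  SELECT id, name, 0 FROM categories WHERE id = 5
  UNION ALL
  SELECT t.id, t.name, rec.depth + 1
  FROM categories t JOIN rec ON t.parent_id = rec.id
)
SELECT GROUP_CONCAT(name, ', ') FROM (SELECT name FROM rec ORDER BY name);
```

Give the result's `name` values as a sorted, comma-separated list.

Biology, Books, Fantasy, Movies, Video

Base: id=5 (Video) at depth 0.
Iteration 1: rows with parent_id in {5} -> Movies (id 7, depth 1), Books (id 8, depth 1).
Iteration 2: rows with parent_id in {7,8} -> Biology (id 11, depth 2).
Iteration 3: rows with parent_id in {11} -> Fantasy (id 15, depth 3).
Iteration 4: no rows with parent_id in {15}; recursion stops.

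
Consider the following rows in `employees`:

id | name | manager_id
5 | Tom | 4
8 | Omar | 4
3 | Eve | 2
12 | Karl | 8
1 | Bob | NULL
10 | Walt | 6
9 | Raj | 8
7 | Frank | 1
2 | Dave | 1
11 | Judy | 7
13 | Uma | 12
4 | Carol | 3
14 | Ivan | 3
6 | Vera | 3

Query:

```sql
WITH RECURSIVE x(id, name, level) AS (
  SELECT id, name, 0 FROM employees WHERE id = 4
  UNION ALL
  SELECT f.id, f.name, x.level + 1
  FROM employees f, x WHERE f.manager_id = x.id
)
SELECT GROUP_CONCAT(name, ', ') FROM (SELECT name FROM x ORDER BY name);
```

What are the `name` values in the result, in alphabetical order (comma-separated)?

Carol, Karl, Omar, Raj, Tom, Uma

Base: id=4 (Carol) at level 0.
Iteration 1: rows with manager_id in {4} -> Tom (id 5, level 1), Omar (id 8, level 1).
Iteration 2: rows with manager_id in {5,8} -> Raj (id 9, level 2), Karl (id 12, level 2).
Iteration 3: rows with manager_id in {9,12} -> Uma (id 13, level 3).
Iteration 4: no rows with manager_id in {13}; recursion stops.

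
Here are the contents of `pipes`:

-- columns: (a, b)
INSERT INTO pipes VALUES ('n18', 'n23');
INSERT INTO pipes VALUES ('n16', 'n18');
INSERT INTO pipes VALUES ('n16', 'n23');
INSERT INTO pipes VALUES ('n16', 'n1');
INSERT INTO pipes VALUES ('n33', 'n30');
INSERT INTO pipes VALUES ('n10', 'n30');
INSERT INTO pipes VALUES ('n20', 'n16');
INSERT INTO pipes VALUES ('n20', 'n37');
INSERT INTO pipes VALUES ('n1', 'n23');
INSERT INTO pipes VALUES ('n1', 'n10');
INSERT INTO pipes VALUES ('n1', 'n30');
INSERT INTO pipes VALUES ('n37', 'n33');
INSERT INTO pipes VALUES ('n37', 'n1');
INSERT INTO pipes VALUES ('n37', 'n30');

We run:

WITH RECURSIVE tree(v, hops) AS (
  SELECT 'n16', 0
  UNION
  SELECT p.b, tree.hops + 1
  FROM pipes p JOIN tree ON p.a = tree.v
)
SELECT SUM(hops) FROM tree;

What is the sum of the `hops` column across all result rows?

12

Base: (n16, hops=0).
Iteration 1: edges from {n16} -> (n1, hops=1), (n18, hops=1), (n23, hops=1).
Iteration 2: edges from {n1,n18,n23} -> (n10, hops=2), (n23, hops=2), (n30, hops=2). [UNION drops 1 duplicate row(s)]
Iteration 3: edges from {n10,n23,n30} -> (n30, hops=3).
Iteration 4: no outgoing edges from {n30}; recursion stops.
SUM(hops) = 0 + 1 + 1 + 1 + 2 + 2 + 2 + 3 = 12.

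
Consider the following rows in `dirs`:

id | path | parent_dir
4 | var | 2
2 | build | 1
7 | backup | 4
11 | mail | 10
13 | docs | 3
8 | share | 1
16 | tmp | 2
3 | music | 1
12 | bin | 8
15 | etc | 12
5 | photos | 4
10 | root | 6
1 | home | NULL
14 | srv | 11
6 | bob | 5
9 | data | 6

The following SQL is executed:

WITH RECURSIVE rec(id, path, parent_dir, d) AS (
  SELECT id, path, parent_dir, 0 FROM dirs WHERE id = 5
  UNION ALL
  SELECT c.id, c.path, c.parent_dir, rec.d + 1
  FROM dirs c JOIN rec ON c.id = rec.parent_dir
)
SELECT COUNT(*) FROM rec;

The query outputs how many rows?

Base: id=5 (photos), parent_dir=4, d 0.
Iteration 1: join on id=4 -> var (id 4, parent_dir=2, d 1).
Iteration 2: join on id=2 -> build (id 2, parent_dir=1, d 2).
Iteration 3: join on id=1 -> home (id 1, parent_dir=NULL, d 3).
Iteration 4: parent_dir is NULL; no match; recursion stops.
Total rows emitted: 4.

4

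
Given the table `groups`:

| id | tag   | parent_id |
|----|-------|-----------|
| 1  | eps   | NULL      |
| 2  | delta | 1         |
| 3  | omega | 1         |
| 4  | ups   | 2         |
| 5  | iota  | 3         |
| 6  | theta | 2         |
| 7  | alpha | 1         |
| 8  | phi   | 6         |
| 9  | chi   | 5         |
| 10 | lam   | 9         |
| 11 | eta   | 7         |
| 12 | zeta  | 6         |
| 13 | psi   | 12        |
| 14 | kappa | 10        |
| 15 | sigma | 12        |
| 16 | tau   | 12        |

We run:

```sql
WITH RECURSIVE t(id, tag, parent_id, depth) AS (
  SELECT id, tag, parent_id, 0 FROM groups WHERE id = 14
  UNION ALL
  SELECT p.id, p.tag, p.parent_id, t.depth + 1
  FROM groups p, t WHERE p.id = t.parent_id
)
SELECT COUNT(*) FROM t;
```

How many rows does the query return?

6

Base: id=14 (kappa), parent_id=10, depth 0.
Iteration 1: join on id=10 -> lam (id 10, parent_id=9, depth 1).
Iteration 2: join on id=9 -> chi (id 9, parent_id=5, depth 2).
Iteration 3: join on id=5 -> iota (id 5, parent_id=3, depth 3).
Iteration 4: join on id=3 -> omega (id 3, parent_id=1, depth 4).
Iteration 5: join on id=1 -> eps (id 1, parent_id=NULL, depth 5).
Iteration 6: parent_id is NULL; no match; recursion stops.
Total rows emitted: 6.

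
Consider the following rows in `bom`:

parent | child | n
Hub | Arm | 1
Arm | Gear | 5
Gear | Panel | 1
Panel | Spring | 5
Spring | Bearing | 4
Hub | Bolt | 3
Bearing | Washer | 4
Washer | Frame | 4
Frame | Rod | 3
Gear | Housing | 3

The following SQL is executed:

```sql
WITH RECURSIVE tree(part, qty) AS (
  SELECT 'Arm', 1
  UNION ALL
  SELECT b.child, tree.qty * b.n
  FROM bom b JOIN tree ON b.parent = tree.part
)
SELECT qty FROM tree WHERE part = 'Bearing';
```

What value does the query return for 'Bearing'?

100

Base: (Arm, qty=1).
Iteration 1: components of {Arm} -> Gear = 1*5 = 5.
Iteration 2: components of {Gear} -> Housing = 5*3 = 15, Panel = 5*1 = 5.
Iteration 3: components of {Housing,Panel} -> Spring = 5*5 = 25.
Iteration 4: components of {Spring} -> Bearing = 25*4 = 100.
Iteration 5: components of {Bearing} -> Washer = 100*4 = 400.
Iteration 6: components of {Washer} -> Frame = 400*4 = 1600.
Iteration 7: components of {Frame} -> Rod = 1600*3 = 4800.
Iteration 8: no further components; recursion stops.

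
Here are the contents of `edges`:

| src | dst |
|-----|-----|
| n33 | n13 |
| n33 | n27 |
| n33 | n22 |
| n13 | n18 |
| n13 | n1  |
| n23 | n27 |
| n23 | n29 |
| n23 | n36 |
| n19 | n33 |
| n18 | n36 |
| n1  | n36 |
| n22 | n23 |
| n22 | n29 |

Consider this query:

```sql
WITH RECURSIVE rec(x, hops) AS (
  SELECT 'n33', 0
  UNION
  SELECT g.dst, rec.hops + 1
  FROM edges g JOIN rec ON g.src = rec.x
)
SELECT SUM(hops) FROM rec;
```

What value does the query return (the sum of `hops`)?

Base: (n33, hops=0).
Iteration 1: edges from {n33} -> (n13, hops=1), (n22, hops=1), (n27, hops=1).
Iteration 2: edges from {n13,n22,n27} -> (n1, hops=2), (n18, hops=2), (n23, hops=2), (n29, hops=2).
Iteration 3: edges from {n1,n18,n23,n29} -> (n27, hops=3), (n29, hops=3), (n36, hops=3). [UNION drops 2 duplicate row(s)]
Iteration 4: no outgoing edges from {n27,n29,n36}; recursion stops.
SUM(hops) = 0 + 1 + 1 + 1 + 2 + 2 + 2 + 2 + 3 + 3 + 3 = 20.

20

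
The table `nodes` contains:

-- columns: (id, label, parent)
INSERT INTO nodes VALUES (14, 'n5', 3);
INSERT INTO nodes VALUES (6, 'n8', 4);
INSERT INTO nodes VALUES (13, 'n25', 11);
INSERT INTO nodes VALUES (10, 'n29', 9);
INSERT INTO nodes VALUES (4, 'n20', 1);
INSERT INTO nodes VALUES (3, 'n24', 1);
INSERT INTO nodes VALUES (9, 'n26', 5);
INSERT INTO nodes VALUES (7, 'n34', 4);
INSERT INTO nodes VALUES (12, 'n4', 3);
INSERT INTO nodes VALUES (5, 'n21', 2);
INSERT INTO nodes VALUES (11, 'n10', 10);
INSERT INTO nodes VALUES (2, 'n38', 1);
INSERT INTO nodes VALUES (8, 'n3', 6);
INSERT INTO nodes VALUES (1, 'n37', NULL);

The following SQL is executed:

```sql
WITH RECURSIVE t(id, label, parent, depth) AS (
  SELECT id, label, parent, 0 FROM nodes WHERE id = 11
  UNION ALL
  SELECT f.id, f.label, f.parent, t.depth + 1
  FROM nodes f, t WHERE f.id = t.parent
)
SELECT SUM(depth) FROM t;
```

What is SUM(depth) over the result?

Base: id=11 (n10), parent=10, depth 0.
Iteration 1: join on id=10 -> n29 (id 10, parent=9, depth 1).
Iteration 2: join on id=9 -> n26 (id 9, parent=5, depth 2).
Iteration 3: join on id=5 -> n21 (id 5, parent=2, depth 3).
Iteration 4: join on id=2 -> n38 (id 2, parent=1, depth 4).
Iteration 5: join on id=1 -> n37 (id 1, parent=NULL, depth 5).
Iteration 6: parent is NULL; no match; recursion stops.
SUM(depth) = 0 + 1 + 2 + 3 + 4 + 5 = 15.

15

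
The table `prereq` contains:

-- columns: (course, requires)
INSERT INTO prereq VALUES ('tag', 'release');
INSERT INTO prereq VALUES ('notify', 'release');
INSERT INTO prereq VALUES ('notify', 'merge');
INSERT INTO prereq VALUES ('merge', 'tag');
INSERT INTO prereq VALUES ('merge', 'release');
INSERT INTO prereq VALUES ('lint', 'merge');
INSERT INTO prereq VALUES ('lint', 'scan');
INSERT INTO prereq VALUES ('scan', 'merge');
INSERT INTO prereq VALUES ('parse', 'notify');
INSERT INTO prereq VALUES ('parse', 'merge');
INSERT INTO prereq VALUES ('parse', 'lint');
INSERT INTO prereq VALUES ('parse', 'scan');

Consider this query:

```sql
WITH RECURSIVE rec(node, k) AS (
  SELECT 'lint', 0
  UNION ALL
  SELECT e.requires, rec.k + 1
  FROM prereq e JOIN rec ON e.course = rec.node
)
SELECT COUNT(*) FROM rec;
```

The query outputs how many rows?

Base: (lint, k=0).
Iteration 1: edges from {lint} -> (merge, k=1), (scan, k=1).
Iteration 2: edges from {merge,scan} -> (merge, k=2), (release, k=2), (tag, k=2).
Iteration 3: edges from {merge,release,tag} -> (release, k=3) x2, (tag, k=3). [UNION ALL keeps all 3 new rows, including repeats]
Iteration 4: edges from {release,tag} -> (release, k=4).
Iteration 5: no outgoing edges from {release}; recursion stops.
Total rows emitted: 10.

10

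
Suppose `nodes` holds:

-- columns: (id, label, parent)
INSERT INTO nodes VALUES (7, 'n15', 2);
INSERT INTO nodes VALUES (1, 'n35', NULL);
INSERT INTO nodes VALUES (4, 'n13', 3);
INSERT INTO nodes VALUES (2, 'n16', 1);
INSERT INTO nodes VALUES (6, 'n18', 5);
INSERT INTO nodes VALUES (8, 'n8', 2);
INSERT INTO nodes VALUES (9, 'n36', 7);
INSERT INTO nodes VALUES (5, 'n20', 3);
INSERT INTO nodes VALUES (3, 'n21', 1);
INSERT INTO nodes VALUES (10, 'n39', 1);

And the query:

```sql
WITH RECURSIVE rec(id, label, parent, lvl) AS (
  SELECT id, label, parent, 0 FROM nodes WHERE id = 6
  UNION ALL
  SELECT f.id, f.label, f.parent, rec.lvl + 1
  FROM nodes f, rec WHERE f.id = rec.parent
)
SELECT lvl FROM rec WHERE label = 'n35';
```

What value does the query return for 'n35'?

Base: id=6 (n18), parent=5, lvl 0.
Iteration 1: join on id=5 -> n20 (id 5, parent=3, lvl 1).
Iteration 2: join on id=3 -> n21 (id 3, parent=1, lvl 2).
Iteration 3: join on id=1 -> n35 (id 1, parent=NULL, lvl 3).
Iteration 4: parent is NULL; no match; recursion stops.

3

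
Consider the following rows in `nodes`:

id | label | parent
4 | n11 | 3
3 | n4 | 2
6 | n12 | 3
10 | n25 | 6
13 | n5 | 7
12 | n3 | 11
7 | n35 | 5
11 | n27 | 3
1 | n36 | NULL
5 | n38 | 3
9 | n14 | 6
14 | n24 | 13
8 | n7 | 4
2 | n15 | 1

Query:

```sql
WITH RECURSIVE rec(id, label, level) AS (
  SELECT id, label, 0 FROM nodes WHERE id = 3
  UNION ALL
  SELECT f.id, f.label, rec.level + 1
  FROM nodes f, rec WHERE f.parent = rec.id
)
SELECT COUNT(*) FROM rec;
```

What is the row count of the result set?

12

Base: id=3 (n4) at level 0.
Iteration 1: rows with parent in {3} -> n11 (id 4, level 1), n38 (id 5, level 1), n12 (id 6, level 1), n27 (id 11, level 1).
Iteration 2: rows with parent in {4,5,6,11} -> n35 (id 7, level 2), n7 (id 8, level 2), n14 (id 9, level 2), n25 (id 10, level 2), n3 (id 12, level 2).
Iteration 3: rows with parent in {7,8,9,10,12} -> n5 (id 13, level 3).
Iteration 4: rows with parent in {13} -> n24 (id 14, level 4).
Iteration 5: no rows with parent in {14}; recursion stops.
Total rows emitted: 12.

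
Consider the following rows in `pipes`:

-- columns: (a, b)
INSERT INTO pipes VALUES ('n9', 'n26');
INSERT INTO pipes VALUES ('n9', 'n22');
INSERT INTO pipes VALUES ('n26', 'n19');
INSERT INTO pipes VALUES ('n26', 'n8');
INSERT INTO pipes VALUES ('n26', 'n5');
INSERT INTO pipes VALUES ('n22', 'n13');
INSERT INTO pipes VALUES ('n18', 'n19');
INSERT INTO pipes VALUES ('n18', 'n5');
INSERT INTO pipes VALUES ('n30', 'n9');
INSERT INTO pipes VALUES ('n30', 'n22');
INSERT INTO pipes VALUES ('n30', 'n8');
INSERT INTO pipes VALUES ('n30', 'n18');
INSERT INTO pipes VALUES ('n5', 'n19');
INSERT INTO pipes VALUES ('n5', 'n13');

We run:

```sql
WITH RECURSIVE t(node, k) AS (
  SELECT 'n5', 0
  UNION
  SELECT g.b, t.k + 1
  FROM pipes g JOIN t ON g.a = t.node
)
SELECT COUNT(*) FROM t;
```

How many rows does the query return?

3

Base: (n5, k=0).
Iteration 1: edges from {n5} -> (n13, k=1), (n19, k=1).
Iteration 2: no outgoing edges from {n13,n19}; recursion stops.
Total rows emitted: 3.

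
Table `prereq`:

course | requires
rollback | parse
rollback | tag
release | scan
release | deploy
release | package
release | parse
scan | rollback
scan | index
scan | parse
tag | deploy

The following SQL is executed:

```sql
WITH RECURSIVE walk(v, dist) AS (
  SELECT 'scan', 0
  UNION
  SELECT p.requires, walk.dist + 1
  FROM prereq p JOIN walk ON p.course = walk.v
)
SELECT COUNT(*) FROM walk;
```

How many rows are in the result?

7

Base: (scan, dist=0).
Iteration 1: edges from {scan} -> (index, dist=1), (parse, dist=1), (rollback, dist=1).
Iteration 2: edges from {index,parse,rollback} -> (parse, dist=2), (tag, dist=2).
Iteration 3: edges from {parse,tag} -> (deploy, dist=3).
Iteration 4: no outgoing edges from {deploy}; recursion stops.
Total rows emitted: 7.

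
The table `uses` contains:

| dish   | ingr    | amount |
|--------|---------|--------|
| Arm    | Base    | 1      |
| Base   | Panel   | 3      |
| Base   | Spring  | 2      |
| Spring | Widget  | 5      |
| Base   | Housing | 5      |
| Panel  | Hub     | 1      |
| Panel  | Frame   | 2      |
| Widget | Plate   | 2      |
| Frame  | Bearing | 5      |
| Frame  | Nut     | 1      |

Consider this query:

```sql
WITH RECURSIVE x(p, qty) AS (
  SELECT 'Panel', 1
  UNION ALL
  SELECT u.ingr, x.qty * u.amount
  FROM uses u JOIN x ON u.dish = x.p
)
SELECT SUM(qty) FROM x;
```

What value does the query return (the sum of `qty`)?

16

Base: (Panel, qty=1).
Iteration 1: components of {Panel} -> Frame = 1*2 = 2, Hub = 1*1 = 1.
Iteration 2: components of {Frame,Hub} -> Bearing = 2*5 = 10, Nut = 2*1 = 2.
Iteration 3: no further components; recursion stops.
SUM(qty) = 1 + 1 + 2 + 10 + 2 = 16.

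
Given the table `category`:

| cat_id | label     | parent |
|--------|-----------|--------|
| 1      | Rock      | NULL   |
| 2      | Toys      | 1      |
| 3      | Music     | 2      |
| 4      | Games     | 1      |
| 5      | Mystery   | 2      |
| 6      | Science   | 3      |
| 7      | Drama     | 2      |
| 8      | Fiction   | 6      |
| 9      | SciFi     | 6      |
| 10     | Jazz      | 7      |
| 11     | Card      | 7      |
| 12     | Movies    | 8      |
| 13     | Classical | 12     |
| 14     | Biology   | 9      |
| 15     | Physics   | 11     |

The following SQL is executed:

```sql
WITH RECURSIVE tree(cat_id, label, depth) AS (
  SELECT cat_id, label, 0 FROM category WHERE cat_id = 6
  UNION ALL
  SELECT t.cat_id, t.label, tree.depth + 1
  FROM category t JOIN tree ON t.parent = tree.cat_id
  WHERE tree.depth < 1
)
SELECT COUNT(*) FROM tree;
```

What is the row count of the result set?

Base: cat_id=6 (Science) at depth 0.
Iteration 1: rows with parent in {6} -> Fiction (id 8, depth 1), SciFi (id 9, depth 1).
Iteration 2: depth < 1 fails for all current rows; recursion stops.
Total rows emitted: 3.

3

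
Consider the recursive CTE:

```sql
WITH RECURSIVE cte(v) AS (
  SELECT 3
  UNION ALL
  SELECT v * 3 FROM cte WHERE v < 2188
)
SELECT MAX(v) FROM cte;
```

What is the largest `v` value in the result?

6561

Base: v=3.
Iteration 1: 3 < 2188 holds -> v = 3 * 3 = 9.
Iteration 2: 9 < 2188 holds -> v = 9 * 3 = 27.
Iteration 3: 27 < 2188 holds -> v = 27 * 3 = 81.
Iteration 4: 81 < 2188 holds -> v = 81 * 3 = 243.
Iteration 5: 243 < 2188 holds -> v = 243 * 3 = 729.
Iteration 6: 729 < 2188 holds -> v = 729 * 3 = 2187.
Iteration 7: 2187 < 2188 holds -> v = 2187 * 3 = 6561.
Iteration 8: 6561 < 2188 fails; recursion stops.
v values: 3, 9, 27, 81, 243, 729, 2187, 6561; the maximum is 6561.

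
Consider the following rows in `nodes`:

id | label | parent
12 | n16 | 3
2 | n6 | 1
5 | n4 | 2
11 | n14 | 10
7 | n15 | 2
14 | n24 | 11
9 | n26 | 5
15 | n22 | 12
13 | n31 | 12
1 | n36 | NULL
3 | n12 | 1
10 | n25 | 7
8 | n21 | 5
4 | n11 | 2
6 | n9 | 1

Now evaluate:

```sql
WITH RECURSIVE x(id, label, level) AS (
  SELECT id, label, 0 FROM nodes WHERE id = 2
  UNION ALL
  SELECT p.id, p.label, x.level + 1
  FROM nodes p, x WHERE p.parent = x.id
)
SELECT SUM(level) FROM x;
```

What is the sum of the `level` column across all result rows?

16

Base: id=2 (n6) at level 0.
Iteration 1: rows with parent in {2} -> n11 (id 4, level 1), n4 (id 5, level 1), n15 (id 7, level 1).
Iteration 2: rows with parent in {4,5,7} -> n21 (id 8, level 2), n26 (id 9, level 2), n25 (id 10, level 2).
Iteration 3: rows with parent in {8,9,10} -> n14 (id 11, level 3).
Iteration 4: rows with parent in {11} -> n24 (id 14, level 4).
Iteration 5: no rows with parent in {14}; recursion stops.
SUM(level) = 0 + 1 + 1 + 1 + 2 + 2 + 2 + 3 + 4 = 16.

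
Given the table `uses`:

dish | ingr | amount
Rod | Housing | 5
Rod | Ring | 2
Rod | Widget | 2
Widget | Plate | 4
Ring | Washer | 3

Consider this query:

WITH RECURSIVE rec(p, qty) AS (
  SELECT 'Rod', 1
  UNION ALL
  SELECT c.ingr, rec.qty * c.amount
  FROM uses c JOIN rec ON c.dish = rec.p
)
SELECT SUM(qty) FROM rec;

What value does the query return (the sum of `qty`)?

Base: (Rod, qty=1).
Iteration 1: components of {Rod} -> Housing = 1*5 = 5, Ring = 1*2 = 2, Widget = 1*2 = 2.
Iteration 2: components of {Housing,Ring,Widget} -> Plate = 2*4 = 8, Washer = 2*3 = 6.
Iteration 3: no further components; recursion stops.
SUM(qty) = 1 + 5 + 2 + 2 + 6 + 8 = 24.

24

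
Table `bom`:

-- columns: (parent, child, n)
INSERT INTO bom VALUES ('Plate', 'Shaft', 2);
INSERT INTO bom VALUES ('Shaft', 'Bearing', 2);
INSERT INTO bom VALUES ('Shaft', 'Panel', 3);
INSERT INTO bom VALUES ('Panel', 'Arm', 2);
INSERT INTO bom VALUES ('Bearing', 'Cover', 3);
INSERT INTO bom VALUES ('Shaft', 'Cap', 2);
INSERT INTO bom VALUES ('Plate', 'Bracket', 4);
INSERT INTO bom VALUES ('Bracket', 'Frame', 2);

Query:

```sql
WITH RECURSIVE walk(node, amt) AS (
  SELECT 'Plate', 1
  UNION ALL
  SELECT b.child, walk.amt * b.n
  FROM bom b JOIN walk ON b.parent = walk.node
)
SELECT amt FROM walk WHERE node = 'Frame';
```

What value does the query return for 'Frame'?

8

Base: (Plate, amt=1).
Iteration 1: components of {Plate} -> Bracket = 1*4 = 4, Shaft = 1*2 = 2.
Iteration 2: components of {Bracket,Shaft} -> Bearing = 2*2 = 4, Cap = 2*2 = 4, Frame = 4*2 = 8, Panel = 2*3 = 6.
Iteration 3: components of {Bearing,Cap,Frame,Panel} -> Arm = 6*2 = 12, Cover = 4*3 = 12.
Iteration 4: no further components; recursion stops.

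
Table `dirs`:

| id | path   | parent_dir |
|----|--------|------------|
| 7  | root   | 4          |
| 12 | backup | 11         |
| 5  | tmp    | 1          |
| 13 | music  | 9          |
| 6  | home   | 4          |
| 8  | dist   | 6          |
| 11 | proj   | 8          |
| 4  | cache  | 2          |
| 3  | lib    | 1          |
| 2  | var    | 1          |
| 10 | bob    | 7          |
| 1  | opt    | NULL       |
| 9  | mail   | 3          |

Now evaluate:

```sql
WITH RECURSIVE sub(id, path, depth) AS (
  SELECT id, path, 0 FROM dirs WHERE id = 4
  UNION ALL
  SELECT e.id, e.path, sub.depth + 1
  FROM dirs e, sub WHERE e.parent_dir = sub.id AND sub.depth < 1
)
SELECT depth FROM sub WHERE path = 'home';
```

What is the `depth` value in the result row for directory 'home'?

1

Base: id=4 (cache) at depth 0.
Iteration 1: rows with parent_dir in {4} -> home (id 6, depth 1), root (id 7, depth 1).
Iteration 2: depth < 1 fails for all current rows; recursion stops.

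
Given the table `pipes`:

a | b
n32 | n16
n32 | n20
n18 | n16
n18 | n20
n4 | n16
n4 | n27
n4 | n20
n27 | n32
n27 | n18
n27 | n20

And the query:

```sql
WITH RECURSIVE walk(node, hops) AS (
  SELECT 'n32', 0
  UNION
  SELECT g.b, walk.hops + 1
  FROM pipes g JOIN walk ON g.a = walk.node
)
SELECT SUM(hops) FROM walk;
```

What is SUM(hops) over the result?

Base: (n32, hops=0).
Iteration 1: edges from {n32} -> (n16, hops=1), (n20, hops=1).
Iteration 2: no outgoing edges from {n16,n20}; recursion stops.
SUM(hops) = 0 + 1 + 1 = 2.

2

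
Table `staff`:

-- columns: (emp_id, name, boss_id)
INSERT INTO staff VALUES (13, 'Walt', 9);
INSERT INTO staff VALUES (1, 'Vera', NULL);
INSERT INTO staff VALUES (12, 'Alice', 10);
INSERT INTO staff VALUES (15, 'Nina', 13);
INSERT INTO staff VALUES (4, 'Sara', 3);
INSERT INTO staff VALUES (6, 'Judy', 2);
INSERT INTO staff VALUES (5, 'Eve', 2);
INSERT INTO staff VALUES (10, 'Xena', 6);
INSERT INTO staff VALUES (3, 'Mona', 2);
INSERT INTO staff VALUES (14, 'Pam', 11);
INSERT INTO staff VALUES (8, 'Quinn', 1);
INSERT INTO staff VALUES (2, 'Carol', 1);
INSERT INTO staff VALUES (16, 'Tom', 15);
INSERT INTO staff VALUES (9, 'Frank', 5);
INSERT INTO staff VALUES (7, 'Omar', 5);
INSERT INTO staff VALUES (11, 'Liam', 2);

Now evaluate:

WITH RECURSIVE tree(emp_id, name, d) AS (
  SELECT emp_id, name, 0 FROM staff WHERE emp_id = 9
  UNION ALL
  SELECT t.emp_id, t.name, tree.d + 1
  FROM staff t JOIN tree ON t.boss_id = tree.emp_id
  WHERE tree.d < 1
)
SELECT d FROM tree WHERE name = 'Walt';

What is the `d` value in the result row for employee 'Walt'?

Base: emp_id=9 (Frank) at d 0.
Iteration 1: rows with boss_id in {9} -> Walt (id 13, d 1).
Iteration 2: d < 1 fails for all current rows; recursion stops.

1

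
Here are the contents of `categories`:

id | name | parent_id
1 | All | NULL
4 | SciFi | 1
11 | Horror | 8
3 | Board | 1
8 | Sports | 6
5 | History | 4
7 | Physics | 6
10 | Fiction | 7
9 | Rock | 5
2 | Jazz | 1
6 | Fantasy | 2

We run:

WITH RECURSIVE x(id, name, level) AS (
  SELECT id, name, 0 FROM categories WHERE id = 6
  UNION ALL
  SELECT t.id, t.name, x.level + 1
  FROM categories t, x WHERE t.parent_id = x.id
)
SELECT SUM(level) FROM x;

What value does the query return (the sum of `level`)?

Base: id=6 (Fantasy) at level 0.
Iteration 1: rows with parent_id in {6} -> Physics (id 7, level 1), Sports (id 8, level 1).
Iteration 2: rows with parent_id in {7,8} -> Fiction (id 10, level 2), Horror (id 11, level 2).
Iteration 3: no rows with parent_id in {10,11}; recursion stops.
SUM(level) = 0 + 1 + 1 + 2 + 2 = 6.

6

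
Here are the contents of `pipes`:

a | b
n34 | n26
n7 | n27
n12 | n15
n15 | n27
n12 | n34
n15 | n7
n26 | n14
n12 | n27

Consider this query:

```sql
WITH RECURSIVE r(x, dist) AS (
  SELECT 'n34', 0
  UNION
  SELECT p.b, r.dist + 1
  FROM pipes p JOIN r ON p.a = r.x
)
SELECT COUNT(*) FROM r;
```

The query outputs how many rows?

Base: (n34, dist=0).
Iteration 1: edges from {n34} -> (n26, dist=1).
Iteration 2: edges from {n26} -> (n14, dist=2).
Iteration 3: no outgoing edges from {n14}; recursion stops.
Total rows emitted: 3.

3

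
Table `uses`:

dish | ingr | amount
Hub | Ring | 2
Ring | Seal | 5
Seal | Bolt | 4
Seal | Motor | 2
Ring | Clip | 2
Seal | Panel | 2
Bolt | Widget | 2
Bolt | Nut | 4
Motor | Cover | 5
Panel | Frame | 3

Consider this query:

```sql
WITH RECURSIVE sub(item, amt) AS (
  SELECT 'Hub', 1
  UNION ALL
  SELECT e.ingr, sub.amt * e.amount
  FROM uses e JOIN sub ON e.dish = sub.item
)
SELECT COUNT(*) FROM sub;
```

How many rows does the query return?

11

Base: (Hub, amt=1).
Iteration 1: components of {Hub} -> Ring = 1*2 = 2.
Iteration 2: components of {Ring} -> Clip = 2*2 = 4, Seal = 2*5 = 10.
Iteration 3: components of {Clip,Seal} -> Bolt = 10*4 = 40, Motor = 10*2 = 20, Panel = 10*2 = 20.
Iteration 4: components of {Bolt,Motor,Panel} -> Cover = 20*5 = 100, Frame = 20*3 = 60, Nut = 40*4 = 160, Widget = 40*2 = 80.
Iteration 5: no further components; recursion stops.
Total rows emitted: 11.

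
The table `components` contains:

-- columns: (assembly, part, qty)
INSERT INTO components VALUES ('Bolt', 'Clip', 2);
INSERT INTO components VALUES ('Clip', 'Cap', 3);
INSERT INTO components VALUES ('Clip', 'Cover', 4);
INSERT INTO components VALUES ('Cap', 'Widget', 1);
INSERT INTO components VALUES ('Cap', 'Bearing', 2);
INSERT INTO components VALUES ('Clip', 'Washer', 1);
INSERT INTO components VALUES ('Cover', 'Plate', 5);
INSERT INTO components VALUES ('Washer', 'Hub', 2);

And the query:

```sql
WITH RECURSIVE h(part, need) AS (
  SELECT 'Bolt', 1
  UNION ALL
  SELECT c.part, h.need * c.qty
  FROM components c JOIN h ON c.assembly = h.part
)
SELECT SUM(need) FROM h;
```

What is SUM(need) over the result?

Base: (Bolt, need=1).
Iteration 1: components of {Bolt} -> Clip = 1*2 = 2.
Iteration 2: components of {Clip} -> Cap = 2*3 = 6, Cover = 2*4 = 8, Washer = 2*1 = 2.
Iteration 3: components of {Cap,Cover,Washer} -> Bearing = 6*2 = 12, Hub = 2*2 = 4, Plate = 8*5 = 40, Widget = 6*1 = 6.
Iteration 4: no further components; recursion stops.
SUM(need) = 1 + 2 + 6 + 8 + 2 + 6 + 12 + 40 + 4 = 81.

81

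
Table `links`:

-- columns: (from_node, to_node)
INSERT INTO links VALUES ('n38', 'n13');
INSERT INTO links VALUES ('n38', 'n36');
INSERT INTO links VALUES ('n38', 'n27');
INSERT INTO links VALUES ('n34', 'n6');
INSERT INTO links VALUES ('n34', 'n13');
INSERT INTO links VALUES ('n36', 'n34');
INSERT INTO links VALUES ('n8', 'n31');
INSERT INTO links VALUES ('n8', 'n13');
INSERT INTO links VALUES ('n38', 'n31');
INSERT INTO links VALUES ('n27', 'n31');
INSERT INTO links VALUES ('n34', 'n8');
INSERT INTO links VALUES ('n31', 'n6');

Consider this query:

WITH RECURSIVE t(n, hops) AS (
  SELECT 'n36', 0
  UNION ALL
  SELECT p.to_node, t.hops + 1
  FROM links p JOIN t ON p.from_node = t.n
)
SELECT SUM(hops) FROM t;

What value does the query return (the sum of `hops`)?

Base: (n36, hops=0).
Iteration 1: edges from {n36} -> (n34, hops=1).
Iteration 2: edges from {n34} -> (n13, hops=2), (n6, hops=2), (n8, hops=2).
Iteration 3: edges from {n13,n6,n8} -> (n13, hops=3), (n31, hops=3).
Iteration 4: edges from {n13,n31} -> (n6, hops=4).
Iteration 5: no outgoing edges from {n6}; recursion stops.
SUM(hops) = 0 + 1 + 2 + 2 + 2 + 3 + 3 + 4 = 17.

17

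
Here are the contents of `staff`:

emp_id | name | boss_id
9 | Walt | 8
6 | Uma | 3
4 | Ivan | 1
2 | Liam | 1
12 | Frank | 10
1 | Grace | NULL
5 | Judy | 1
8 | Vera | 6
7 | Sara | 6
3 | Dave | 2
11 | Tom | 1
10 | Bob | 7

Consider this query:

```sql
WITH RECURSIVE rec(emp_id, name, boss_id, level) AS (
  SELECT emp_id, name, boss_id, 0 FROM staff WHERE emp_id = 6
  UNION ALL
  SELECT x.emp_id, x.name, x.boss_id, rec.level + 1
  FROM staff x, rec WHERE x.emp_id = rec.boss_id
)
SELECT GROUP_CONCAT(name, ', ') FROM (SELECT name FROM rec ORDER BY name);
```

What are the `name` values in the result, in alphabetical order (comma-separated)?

Dave, Grace, Liam, Uma

Base: emp_id=6 (Uma), boss_id=3, level 0.
Iteration 1: join on emp_id=3 -> Dave (id 3, boss_id=2, level 1).
Iteration 2: join on emp_id=2 -> Liam (id 2, boss_id=1, level 2).
Iteration 3: join on emp_id=1 -> Grace (id 1, boss_id=NULL, level 3).
Iteration 4: boss_id is NULL; no match; recursion stops.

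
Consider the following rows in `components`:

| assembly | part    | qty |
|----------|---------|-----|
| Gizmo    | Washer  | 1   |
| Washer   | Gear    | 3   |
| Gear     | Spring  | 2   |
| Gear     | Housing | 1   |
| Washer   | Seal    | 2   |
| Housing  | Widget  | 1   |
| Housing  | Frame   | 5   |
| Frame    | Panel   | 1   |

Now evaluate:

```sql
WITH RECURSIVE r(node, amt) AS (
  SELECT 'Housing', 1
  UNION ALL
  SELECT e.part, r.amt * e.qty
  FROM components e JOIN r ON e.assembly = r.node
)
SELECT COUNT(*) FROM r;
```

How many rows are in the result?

Base: (Housing, amt=1).
Iteration 1: components of {Housing} -> Frame = 1*5 = 5, Widget = 1*1 = 1.
Iteration 2: components of {Frame,Widget} -> Panel = 5*1 = 5.
Iteration 3: no further components; recursion stops.
Total rows emitted: 4.

4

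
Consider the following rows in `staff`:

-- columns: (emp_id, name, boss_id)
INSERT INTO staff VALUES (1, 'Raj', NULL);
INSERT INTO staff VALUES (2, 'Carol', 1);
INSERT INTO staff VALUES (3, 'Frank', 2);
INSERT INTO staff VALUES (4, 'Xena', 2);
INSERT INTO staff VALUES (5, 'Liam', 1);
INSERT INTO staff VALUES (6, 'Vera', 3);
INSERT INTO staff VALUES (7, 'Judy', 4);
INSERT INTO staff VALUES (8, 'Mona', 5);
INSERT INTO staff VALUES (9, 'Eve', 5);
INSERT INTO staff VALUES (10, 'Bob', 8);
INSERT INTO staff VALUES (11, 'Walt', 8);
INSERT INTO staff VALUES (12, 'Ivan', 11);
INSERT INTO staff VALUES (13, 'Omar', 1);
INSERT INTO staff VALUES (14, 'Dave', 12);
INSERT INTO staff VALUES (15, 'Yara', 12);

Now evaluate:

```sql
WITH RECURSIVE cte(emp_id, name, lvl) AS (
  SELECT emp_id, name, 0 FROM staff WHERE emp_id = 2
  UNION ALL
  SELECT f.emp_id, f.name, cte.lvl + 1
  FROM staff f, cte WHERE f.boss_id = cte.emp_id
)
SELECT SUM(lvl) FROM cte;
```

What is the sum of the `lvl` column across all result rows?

Base: emp_id=2 (Carol) at lvl 0.
Iteration 1: rows with boss_id in {2} -> Frank (id 3, lvl 1), Xena (id 4, lvl 1).
Iteration 2: rows with boss_id in {3,4} -> Vera (id 6, lvl 2), Judy (id 7, lvl 2).
Iteration 3: no rows with boss_id in {6,7}; recursion stops.
SUM(lvl) = 0 + 1 + 1 + 2 + 2 = 6.

6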